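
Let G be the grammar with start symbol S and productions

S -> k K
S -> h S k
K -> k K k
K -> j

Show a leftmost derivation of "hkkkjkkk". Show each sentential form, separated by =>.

S => hSk => hkKk => hkkKkk => hkkkKkkk => hkkkjkkk

S => hSk   [S -> h S k]
hSk => hkKk   [S -> k K]
hkKk => hkkKkk   [K -> k K k]
hkkKkk => hkkkKkkk   [K -> k K k]
hkkkKkkk => hkkkjkkk   [K -> j]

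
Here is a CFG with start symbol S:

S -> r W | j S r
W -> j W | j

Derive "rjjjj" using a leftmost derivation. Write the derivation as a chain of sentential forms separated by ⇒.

S ⇒ rW   [S -> r W]
rW ⇒ rjW   [W -> j W]
rjW ⇒ rjjW   [W -> j W]
rjjW ⇒ rjjjW   [W -> j W]
rjjjW ⇒ rjjjj   [W -> j]

S ⇒ rW ⇒ rjW ⇒ rjjW ⇒ rjjjW ⇒ rjjjj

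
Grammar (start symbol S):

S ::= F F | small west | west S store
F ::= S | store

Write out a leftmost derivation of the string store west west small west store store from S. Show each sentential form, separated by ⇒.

S ⇒ F F ⇒ store F ⇒ store S ⇒ store west S store ⇒ store west west S store store ⇒ store west west small west store store

S ⇒ F F   [S ::= F F]
F F ⇒ store F   [F ::= store]
store F ⇒ store S   [F ::= S]
store S ⇒ store west S store   [S ::= west S store]
store west S store ⇒ store west west S store store   [S ::= west S store]
store west west S store store ⇒ store west west small west store store   [S ::= small west]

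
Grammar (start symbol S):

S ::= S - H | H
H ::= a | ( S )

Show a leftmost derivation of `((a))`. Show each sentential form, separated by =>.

S => H => (S) => (H) => ((S)) => ((H)) => ((a))

S => H   [S ::= H]
H => (S)   [H ::= ( S )]
(S) => (H)   [S ::= H]
(H) => ((S))   [H ::= ( S )]
((S)) => ((H))   [S ::= H]
((H)) => ((a))   [H ::= a]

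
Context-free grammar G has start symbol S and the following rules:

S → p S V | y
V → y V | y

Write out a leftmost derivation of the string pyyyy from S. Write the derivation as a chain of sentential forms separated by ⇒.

S ⇒ pSV   [S → p S V]
pSV ⇒ pyV   [S → y]
pyV ⇒ pyyV   [V → y V]
pyyV ⇒ pyyyV   [V → y V]
pyyyV ⇒ pyyyy   [V → y]

S ⇒ pSV ⇒ pyV ⇒ pyyV ⇒ pyyyV ⇒ pyyyy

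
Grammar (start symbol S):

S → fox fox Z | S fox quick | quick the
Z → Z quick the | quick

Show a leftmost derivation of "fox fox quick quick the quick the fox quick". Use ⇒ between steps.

S ⇒ S fox quick ⇒ fox fox Z fox quick ⇒ fox fox Z quick the fox quick ⇒ fox fox Z quick the quick the fox quick ⇒ fox fox quick quick the quick the fox quick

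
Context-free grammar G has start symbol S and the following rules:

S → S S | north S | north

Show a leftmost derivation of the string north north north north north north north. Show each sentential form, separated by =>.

S => north S => north north S => north north S S => north north north S S => north north north S S S => north north north north S S S => north north north north north S S => north north north north north north S => north north north north north north north

S => north S   [S → north S]
north S => north north S   [S → north S]
north north S => north north S S   [S → S S]
north north S S => north north north S S   [S → north S]
north north north S S => north north north S S S   [S → S S]
north north north S S S => north north north north S S S   [S → north S]
north north north north S S S => north north north north north S S   [S → north]
north north north north north S S => north north north north north north S   [S → north]
north north north north north north S => north north north north north north north   [S → north]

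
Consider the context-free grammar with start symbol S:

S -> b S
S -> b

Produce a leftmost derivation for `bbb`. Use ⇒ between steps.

S ⇒ bS   [S -> b S]
bS ⇒ bbS   [S -> b S]
bbS ⇒ bbb   [S -> b]

S ⇒ bS ⇒ bbS ⇒ bbb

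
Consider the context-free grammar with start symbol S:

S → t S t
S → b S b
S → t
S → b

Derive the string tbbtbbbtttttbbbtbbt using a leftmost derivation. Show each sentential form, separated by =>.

S=>tSt=>tbSbt=>tbbSbbt=>tbbtStbbt=>tbbtbSbtbbt=>tbbtbbSbbtbbt=>tbbtbbbSbbbtbbt=>tbbtbbbtStbbbtbbt=>tbbtbbbttSttbbbtbbt=>tbbtbbbtttttbbbtbbt

S => tSt   [S → t S t]
tSt => tbSbt   [S → b S b]
tbSbt => tbbSbbt   [S → b S b]
tbbSbbt => tbbtStbbt   [S → t S t]
tbbtStbbt => tbbtbSbtbbt   [S → b S b]
tbbtbSbtbbt => tbbtbbSbbtbbt   [S → b S b]
tbbtbbSbbtbbt => tbbtbbbSbbbtbbt   [S → b S b]
tbbtbbbSbbbtbbt => tbbtbbbtStbbbtbbt   [S → t S t]
tbbtbbbtStbbbtbbt => tbbtbbbttSttbbbtbbt   [S → t S t]
tbbtbbbttSttbbbtbbt => tbbtbbbtttttbbbtbbt   [S → t]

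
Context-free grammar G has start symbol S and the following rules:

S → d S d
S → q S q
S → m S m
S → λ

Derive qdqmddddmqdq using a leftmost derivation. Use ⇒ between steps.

S ⇒ qSq ⇒ qdSdq ⇒ qdqSqdq ⇒ qdqmSmqdq ⇒ qdqmdSdmqdq ⇒ qdqmddSddmqdq ⇒ qdqmddddmqdq

S ⇒ qSq   [S → q S q]
qSq ⇒ qdSdq   [S → d S d]
qdSdq ⇒ qdqSqdq   [S → q S q]
qdqSqdq ⇒ qdqmSmqdq   [S → m S m]
qdqmSmqdq ⇒ qdqmdSdmqdq   [S → d S d]
qdqmdSdmqdq ⇒ qdqmddSddmqdq   [S → d S d]
qdqmddSddmqdq ⇒ qdqmddddmqdq   [S → λ]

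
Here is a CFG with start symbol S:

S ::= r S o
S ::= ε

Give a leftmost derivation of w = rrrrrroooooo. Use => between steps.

S=>rSo=>rrSoo=>rrrSooo=>rrrrSoooo=>rrrrrSooooo=>rrrrrrSoooooo=>rrrrrroooooo

S => rSo   [S ::= r S o]
rSo => rrSoo   [S ::= r S o]
rrSoo => rrrSooo   [S ::= r S o]
rrrSooo => rrrrSoooo   [S ::= r S o]
rrrrSoooo => rrrrrSooooo   [S ::= r S o]
rrrrrSooooo => rrrrrrSoooooo   [S ::= r S o]
rrrrrrSoooooo => rrrrrroooooo   [S ::= ε]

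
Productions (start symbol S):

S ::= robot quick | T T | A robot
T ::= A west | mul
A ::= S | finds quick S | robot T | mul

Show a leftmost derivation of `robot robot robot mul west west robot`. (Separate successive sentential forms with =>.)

S => A robot => robot T robot => robot A west robot => robot robot T west robot => robot robot A west west robot => robot robot robot T west west robot => robot robot robot mul west west robot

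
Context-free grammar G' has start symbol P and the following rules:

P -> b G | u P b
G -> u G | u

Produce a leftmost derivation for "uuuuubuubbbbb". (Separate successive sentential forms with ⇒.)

P⇒uPb⇒uuPbb⇒uuuPbbb⇒uuuuPbbbb⇒uuuuuPbbbbb⇒uuuuubGbbbbb⇒uuuuubuGbbbbb⇒uuuuubuubbbbb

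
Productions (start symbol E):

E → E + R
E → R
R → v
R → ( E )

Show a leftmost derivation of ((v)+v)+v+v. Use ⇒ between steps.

E ⇒ E+R   [E → E + R]
E+R ⇒ E+R+R   [E → E + R]
E+R+R ⇒ R+R+R   [E → R]
R+R+R ⇒ (E)+R+R   [R → ( E )]
(E)+R+R ⇒ (E+R)+R+R   [E → E + R]
(E+R)+R+R ⇒ (R+R)+R+R   [E → R]
(R+R)+R+R ⇒ ((E)+R)+R+R   [R → ( E )]
((E)+R)+R+R ⇒ ((R)+R)+R+R   [E → R]
((R)+R)+R+R ⇒ ((v)+R)+R+R   [R → v]
((v)+R)+R+R ⇒ ((v)+v)+R+R   [R → v]
((v)+v)+R+R ⇒ ((v)+v)+v+R   [R → v]
((v)+v)+v+R ⇒ ((v)+v)+v+v   [R → v]

E⇒E+R⇒E+R+R⇒R+R+R⇒(E)+R+R⇒(E+R)+R+R⇒(R+R)+R+R⇒((E)+R)+R+R⇒((R)+R)+R+R⇒((v)+R)+R+R⇒((v)+v)+R+R⇒((v)+v)+v+R⇒((v)+v)+v+v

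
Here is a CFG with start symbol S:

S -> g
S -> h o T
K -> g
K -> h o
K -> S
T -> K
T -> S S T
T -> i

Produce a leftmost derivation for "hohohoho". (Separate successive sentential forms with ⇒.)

S⇒hoT⇒hoK⇒hoS⇒hohoT⇒hohoK⇒hohoS⇒hohohoT⇒hohohoK⇒hohohoho

S ⇒ hoT   [S -> h o T]
hoT ⇒ hoK   [T -> K]
hoK ⇒ hoS   [K -> S]
hoS ⇒ hohoT   [S -> h o T]
hohoT ⇒ hohoK   [T -> K]
hohoK ⇒ hohoS   [K -> S]
hohoS ⇒ hohohoT   [S -> h o T]
hohohoT ⇒ hohohoK   [T -> K]
hohohoK ⇒ hohohoho   [K -> h o]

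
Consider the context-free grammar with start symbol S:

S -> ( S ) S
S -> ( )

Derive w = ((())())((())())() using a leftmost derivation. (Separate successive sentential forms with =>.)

S => (S)S => ((S)S)S => ((())S)S => ((())())S => ((())())(S)S => ((())())((S)S)S => ((())())((())S)S => ((())())((())())S => ((())())((())())()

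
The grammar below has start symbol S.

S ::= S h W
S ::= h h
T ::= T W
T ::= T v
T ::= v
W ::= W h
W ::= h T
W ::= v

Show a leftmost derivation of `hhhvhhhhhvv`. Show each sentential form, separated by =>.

S => ShW   [S ::= S h W]
ShW => ShWhW   [S ::= S h W]
ShWhW => hhhWhW   [S ::= h h]
hhhWhW => hhhWhhW   [W ::= W h]
hhhWhhW => hhhWhhhW   [W ::= W h]
hhhWhhhW => hhhWhhhhW   [W ::= W h]
hhhWhhhhW => hhhvhhhhW   [W ::= v]
hhhvhhhhW => hhhvhhhhhT   [W ::= h T]
hhhvhhhhhT => hhhvhhhhhTW   [T ::= T W]
hhhvhhhhhTW => hhhvhhhhhvW   [T ::= v]
hhhvhhhhhvW => hhhvhhhhhvv   [W ::= v]

S => ShW => ShWhW => hhhWhW => hhhWhhW => hhhWhhhW => hhhWhhhhW => hhhvhhhhW => hhhvhhhhhT => hhhvhhhhhTW => hhhvhhhhhvW => hhhvhhhhhvv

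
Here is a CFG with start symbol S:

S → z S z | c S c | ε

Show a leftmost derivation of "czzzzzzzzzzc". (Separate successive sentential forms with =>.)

S => cSc => czSzc => czzSzzc => czzzSzzzc => czzzzSzzzzc => czzzzzSzzzzzc => czzzzzzzzzzc

S => cSc   [S → c S c]
cSc => czSzc   [S → z S z]
czSzc => czzSzzc   [S → z S z]
czzSzzc => czzzSzzzc   [S → z S z]
czzzSzzzc => czzzzSzzzzc   [S → z S z]
czzzzSzzzzc => czzzzzSzzzzzc   [S → z S z]
czzzzzSzzzzzc => czzzzzzzzzzc   [S → ε]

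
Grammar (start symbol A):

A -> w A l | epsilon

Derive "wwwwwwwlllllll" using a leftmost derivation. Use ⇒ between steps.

A⇒wAl⇒wwAll⇒wwwAlll⇒wwwwAllll⇒wwwwwAlllll⇒wwwwwwAllllll⇒wwwwwwwAlllllll⇒wwwwwwwlllllll

A ⇒ wAl   [A -> w A l]
wAl ⇒ wwAll   [A -> w A l]
wwAll ⇒ wwwAlll   [A -> w A l]
wwwAlll ⇒ wwwwAllll   [A -> w A l]
wwwwAllll ⇒ wwwwwAlllll   [A -> w A l]
wwwwwAlllll ⇒ wwwwwwAllllll   [A -> w A l]
wwwwwwAllllll ⇒ wwwwwwwAlllllll   [A -> w A l]
wwwwwwwAlllllll ⇒ wwwwwwwlllllll   [A -> epsilon]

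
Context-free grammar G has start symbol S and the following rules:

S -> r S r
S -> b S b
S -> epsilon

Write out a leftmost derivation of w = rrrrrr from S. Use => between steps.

S => rSr => rrSrr => rrrSrrr => rrrrrr

S => rSr   [S -> r S r]
rSr => rrSrr   [S -> r S r]
rrSrr => rrrSrrr   [S -> r S r]
rrrSrrr => rrrrrr   [S -> epsilon]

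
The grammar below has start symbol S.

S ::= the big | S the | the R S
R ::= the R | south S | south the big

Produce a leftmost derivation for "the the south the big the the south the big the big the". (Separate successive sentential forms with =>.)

S => the R S   [S ::= the R S]
the R S => the the R S   [R ::= the R]
the the R S => the the south the big S   [R ::= south the big]
the the south the big S => the the south the big the R S   [S ::= the R S]
the the south the big the R S => the the south the big the the R S   [R ::= the R]
the the south the big the the R S => the the south the big the the south the big S   [R ::= south the big]
the the south the big the the south the big S => the the south the big the the south the big S the   [S ::= S the]
the the south the big the the south the big S the => the the south the big the the south the big the big the   [S ::= the big]

S => the R S => the the R S => the the south the big S => the the south the big the R S => the the south the big the the R S => the the south the big the the south the big S => the the south the big the the south the big S the => the the south the big the the south the big the big the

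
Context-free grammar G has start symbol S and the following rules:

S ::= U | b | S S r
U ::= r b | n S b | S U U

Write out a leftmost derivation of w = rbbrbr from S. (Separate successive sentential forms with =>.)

S => SSr => SSrSr => USrSr => rbSrSr => rbbrSr => rbbrbr

S => SSr   [S ::= S S r]
SSr => SSrSr   [S ::= S S r]
SSrSr => USrSr   [S ::= U]
USrSr => rbSrSr   [U ::= r b]
rbSrSr => rbbrSr   [S ::= b]
rbbrSr => rbbrbr   [S ::= b]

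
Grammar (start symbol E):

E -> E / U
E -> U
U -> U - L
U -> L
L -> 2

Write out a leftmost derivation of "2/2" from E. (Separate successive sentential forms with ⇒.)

E ⇒ E/U   [E -> E / U]
E/U ⇒ U/U   [E -> U]
U/U ⇒ L/U   [U -> L]
L/U ⇒ 2/U   [L -> 2]
2/U ⇒ 2/L   [U -> L]
2/L ⇒ 2/2   [L -> 2]

E ⇒ E/U ⇒ U/U ⇒ L/U ⇒ 2/U ⇒ 2/L ⇒ 2/2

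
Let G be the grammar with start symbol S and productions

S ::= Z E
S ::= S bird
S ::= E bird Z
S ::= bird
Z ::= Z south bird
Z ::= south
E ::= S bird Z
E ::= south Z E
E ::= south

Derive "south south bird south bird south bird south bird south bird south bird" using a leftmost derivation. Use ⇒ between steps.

S ⇒ S bird   [S ::= S bird]
S bird ⇒ Z E bird   [S ::= Z E]
Z E bird ⇒ Z south bird E bird   [Z ::= Z south bird]
Z south bird E bird ⇒ Z south bird south bird E bird   [Z ::= Z south bird]
Z south bird south bird E bird ⇒ Z south bird south bird south bird E bird   [Z ::= Z south bird]
Z south bird south bird south bird E bird ⇒ Z south bird south bird south bird south bird E bird   [Z ::= Z south bird]
Z south bird south bird south bird south bird E bird ⇒ Z south bird south bird south bird south bird south bird E bird   [Z ::= Z south bird]
Z south bird south bird south bird south bird south bird E bird ⇒ south south bird south bird south bird south bird south bird E bird   [Z ::= south]
south south bird south bird south bird south bird south bird E bird ⇒ south south bird south bird south bird south bird south bird south bird   [E ::= south]

S ⇒ S bird ⇒ Z E bird ⇒ Z south bird E bird ⇒ Z south bird south bird E bird ⇒ Z south bird south bird south bird E bird ⇒ Z south bird south bird south bird south bird E bird ⇒ Z south bird south bird south bird south bird south bird E bird ⇒ south south bird south bird south bird south bird south bird E bird ⇒ south south bird south bird south bird south bird south bird south bird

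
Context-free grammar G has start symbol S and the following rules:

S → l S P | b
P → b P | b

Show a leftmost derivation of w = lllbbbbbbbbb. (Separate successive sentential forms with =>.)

S => lSP => llSPP => lllSPPP => lllbPPP => lllbbPPP => lllbbbPPP => lllbbbbPPP => lllbbbbbPPP => lllbbbbbbPP => lllbbbbbbbPP => lllbbbbbbbbP => lllbbbbbbbbb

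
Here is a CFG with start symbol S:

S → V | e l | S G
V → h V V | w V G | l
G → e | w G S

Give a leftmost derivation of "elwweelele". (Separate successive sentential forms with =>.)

S=>SG=>SGG=>elGG=>elwGSG=>elwwGSSG=>elwweSSG=>elwweelSG=>elwweelelG=>elwweelele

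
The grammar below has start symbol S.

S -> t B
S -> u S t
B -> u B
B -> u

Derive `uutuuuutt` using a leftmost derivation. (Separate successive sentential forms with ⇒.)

S ⇒ uSt ⇒ uuStt ⇒ uutBtt ⇒ uutuBtt ⇒ uutuuBtt ⇒ uutuuuBtt ⇒ uutuuuutt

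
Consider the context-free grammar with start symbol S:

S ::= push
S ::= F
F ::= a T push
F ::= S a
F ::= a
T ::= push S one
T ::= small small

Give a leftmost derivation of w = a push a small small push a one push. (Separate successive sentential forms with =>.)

S => F   [S ::= F]
F => a T push   [F ::= a T push]
a T push => a push S one push   [T ::= push S one]
a push S one push => a push F one push   [S ::= F]
a push F one push => a push S a one push   [F ::= S a]
a push S a one push => a push F a one push   [S ::= F]
a push F a one push => a push a T push a one push   [F ::= a T push]
a push a T push a one push => a push a small small push a one push   [T ::= small small]

S => F => a T push => a push S one push => a push F one push => a push S a one push => a push F a one push => a push a T push a one push => a push a small small push a one push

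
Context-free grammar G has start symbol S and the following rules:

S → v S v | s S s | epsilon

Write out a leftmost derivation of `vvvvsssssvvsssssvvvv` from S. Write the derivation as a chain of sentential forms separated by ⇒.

S ⇒ vSv   [S → v S v]
vSv ⇒ vvSvv   [S → v S v]
vvSvv ⇒ vvvSvvv   [S → v S v]
vvvSvvv ⇒ vvvvSvvvv   [S → v S v]
vvvvSvvvv ⇒ vvvvsSsvvvv   [S → s S s]
vvvvsSsvvvv ⇒ vvvvssSssvvvv   [S → s S s]
vvvvssSssvvvv ⇒ vvvvsssSsssvvvv   [S → s S s]
vvvvsssSsssvvvv ⇒ vvvvssssSssssvvvv   [S → s S s]
vvvvssssSssssvvvv ⇒ vvvvsssssSsssssvvvv   [S → s S s]
vvvvsssssSsssssvvvv ⇒ vvvvsssssvSvsssssvvvv   [S → v S v]
vvvvsssssvSvsssssvvvv ⇒ vvvvsssssvvsssssvvvv   [S → epsilon]

S ⇒ vSv ⇒ vvSvv ⇒ vvvSvvv ⇒ vvvvSvvvv ⇒ vvvvsSsvvvv ⇒ vvvvssSssvvvv ⇒ vvvvsssSsssvvvv ⇒ vvvvssssSssssvvvv ⇒ vvvvsssssSsssssvvvv ⇒ vvvvsssssvSvsssssvvvv ⇒ vvvvsssssvvsssssvvvv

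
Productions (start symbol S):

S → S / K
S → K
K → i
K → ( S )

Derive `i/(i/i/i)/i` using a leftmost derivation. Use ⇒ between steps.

S ⇒ S/K   [S → S / K]
S/K ⇒ S/K/K   [S → S / K]
S/K/K ⇒ K/K/K   [S → K]
K/K/K ⇒ i/K/K   [K → i]
i/K/K ⇒ i/(S)/K   [K → ( S )]
i/(S)/K ⇒ i/(S/K)/K   [S → S / K]
i/(S/K)/K ⇒ i/(S/K/K)/K   [S → S / K]
i/(S/K/K)/K ⇒ i/(K/K/K)/K   [S → K]
i/(K/K/K)/K ⇒ i/(i/K/K)/K   [K → i]
i/(i/K/K)/K ⇒ i/(i/i/K)/K   [K → i]
i/(i/i/K)/K ⇒ i/(i/i/i)/K   [K → i]
i/(i/i/i)/K ⇒ i/(i/i/i)/i   [K → i]

S⇒S/K⇒S/K/K⇒K/K/K⇒i/K/K⇒i/(S)/K⇒i/(S/K)/K⇒i/(S/K/K)/K⇒i/(K/K/K)/K⇒i/(i/K/K)/K⇒i/(i/i/K)/K⇒i/(i/i/i)/K⇒i/(i/i/i)/i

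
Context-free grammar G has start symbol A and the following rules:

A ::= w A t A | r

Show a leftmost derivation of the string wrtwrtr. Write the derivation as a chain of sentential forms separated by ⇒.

A ⇒ wAtA   [A ::= w A t A]
wAtA ⇒ wrtA   [A ::= r]
wrtA ⇒ wrtwAtA   [A ::= w A t A]
wrtwAtA ⇒ wrtwrtA   [A ::= r]
wrtwrtA ⇒ wrtwrtr   [A ::= r]

A ⇒ wAtA ⇒ wrtA ⇒ wrtwAtA ⇒ wrtwrtA ⇒ wrtwrtr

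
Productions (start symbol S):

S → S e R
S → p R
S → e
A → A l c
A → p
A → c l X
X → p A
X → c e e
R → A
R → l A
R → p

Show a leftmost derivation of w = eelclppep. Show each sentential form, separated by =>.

S=>SeR=>SeReR=>eeReR=>eelAeR=>eelclXeR=>eelclpAeR=>eelclppeR=>eelclppep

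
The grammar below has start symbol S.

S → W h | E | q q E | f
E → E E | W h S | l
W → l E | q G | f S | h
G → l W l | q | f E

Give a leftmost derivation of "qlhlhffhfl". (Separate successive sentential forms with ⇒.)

S⇒E⇒WhS⇒qGhS⇒qlWlhS⇒qlhlhS⇒qlhlhE⇒qlhlhEE⇒qlhlhWhSE⇒qlhlhfShSE⇒qlhlhffhSE⇒qlhlhffhfE⇒qlhlhffhfl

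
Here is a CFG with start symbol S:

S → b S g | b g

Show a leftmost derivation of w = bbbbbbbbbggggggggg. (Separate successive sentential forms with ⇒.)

S ⇒ bSg ⇒ bbSgg ⇒ bbbSggg ⇒ bbbbSgggg ⇒ bbbbbSggggg ⇒ bbbbbbSgggggg ⇒ bbbbbbbSggggggg ⇒ bbbbbbbbSgggggggg ⇒ bbbbbbbbbggggggggg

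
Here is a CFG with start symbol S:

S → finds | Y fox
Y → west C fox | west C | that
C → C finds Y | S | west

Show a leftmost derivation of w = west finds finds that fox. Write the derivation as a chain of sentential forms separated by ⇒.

S ⇒ Y fox ⇒ west C fox ⇒ west C finds Y fox ⇒ west S finds Y fox ⇒ west finds finds Y fox ⇒ west finds finds that fox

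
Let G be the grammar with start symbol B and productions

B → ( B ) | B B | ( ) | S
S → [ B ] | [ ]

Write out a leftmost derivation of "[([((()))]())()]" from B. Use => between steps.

B=>S=>[B]=>[BB]=>[(B)B]=>[(BB)B]=>[(SB)B]=>[([B]B)B]=>[([(B)]B)B]=>[([((B))]B)B]=>[([((()))]B)B]=>[([((()))]())B]=>[([((()))]())()]

B => S   [B → S]
S => [B]   [S → [ B ]]
[B] => [BB]   [B → B B]
[BB] => [(B)B]   [B → ( B )]
[(B)B] => [(BB)B]   [B → B B]
[(BB)B] => [(SB)B]   [B → S]
[(SB)B] => [([B]B)B]   [S → [ B ]]
[([B]B)B] => [([(B)]B)B]   [B → ( B )]
[([(B)]B)B] => [([((B))]B)B]   [B → ( B )]
[([((B))]B)B] => [([((()))]B)B]   [B → ( )]
[([((()))]B)B] => [([((()))]())B]   [B → ( )]
[([((()))]())B] => [([((()))]())()]   [B → ( )]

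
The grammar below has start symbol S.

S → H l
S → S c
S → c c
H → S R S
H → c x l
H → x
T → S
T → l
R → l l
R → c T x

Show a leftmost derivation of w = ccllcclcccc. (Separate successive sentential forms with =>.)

S => Sc   [S → S c]
Sc => Scc   [S → S c]
Scc => Sccc   [S → S c]
Sccc => Scccc   [S → S c]
Scccc => Hlcccc   [S → H l]
Hlcccc => SRSlcccc   [H → S R S]
SRSlcccc => ccRSlcccc   [S → c c]
ccRSlcccc => ccllSlcccc   [R → l l]
ccllSlcccc => ccllcclcccc   [S → c c]

S => Sc => Scc => Sccc => Scccc => Hlcccc => SRSlcccc => ccRSlcccc => ccllSlcccc => ccllcclcccc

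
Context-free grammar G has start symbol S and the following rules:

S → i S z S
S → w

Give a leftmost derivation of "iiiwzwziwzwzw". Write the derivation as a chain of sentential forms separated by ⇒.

S⇒iSzS⇒iiSzSzS⇒iiiSzSzSzS⇒iiiwzSzSzS⇒iiiwzwzSzS⇒iiiwzwziSzSzS⇒iiiwzwziwzSzS⇒iiiwzwziwzwzS⇒iiiwzwziwzwzw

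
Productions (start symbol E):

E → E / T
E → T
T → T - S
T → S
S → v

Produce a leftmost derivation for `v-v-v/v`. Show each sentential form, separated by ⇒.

E⇒E/T⇒T/T⇒T-S/T⇒T-S-S/T⇒S-S-S/T⇒v-S-S/T⇒v-v-S/T⇒v-v-v/T⇒v-v-v/S⇒v-v-v/v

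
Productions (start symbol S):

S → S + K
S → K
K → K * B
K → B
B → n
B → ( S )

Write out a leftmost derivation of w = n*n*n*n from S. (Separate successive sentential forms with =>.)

S => K   [S → K]
K => K*B   [K → K * B]
K*B => K*B*B   [K → K * B]
K*B*B => K*B*B*B   [K → K * B]
K*B*B*B => B*B*B*B   [K → B]
B*B*B*B => n*B*B*B   [B → n]
n*B*B*B => n*n*B*B   [B → n]
n*n*B*B => n*n*n*B   [B → n]
n*n*n*B => n*n*n*n   [B → n]

S=>K=>K*B=>K*B*B=>K*B*B*B=>B*B*B*B=>n*B*B*B=>n*n*B*B=>n*n*n*B=>n*n*n*n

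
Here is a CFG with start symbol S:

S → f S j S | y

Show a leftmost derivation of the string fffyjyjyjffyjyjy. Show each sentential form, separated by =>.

S => fSjS   [S → f S j S]
fSjS => ffSjSjS   [S → f S j S]
ffSjSjS => fffSjSjSjS   [S → f S j S]
fffSjSjSjS => fffyjSjSjS   [S → y]
fffyjSjSjS => fffyjyjSjS   [S → y]
fffyjyjSjS => fffyjyjyjS   [S → y]
fffyjyjyjS => fffyjyjyjfSjS   [S → f S j S]
fffyjyjyjfSjS => fffyjyjyjffSjSjS   [S → f S j S]
fffyjyjyjffSjSjS => fffyjyjyjffyjSjS   [S → y]
fffyjyjyjffyjSjS => fffyjyjyjffyjyjS   [S → y]
fffyjyjyjffyjyjS => fffyjyjyjffyjyjy   [S → y]

S => fSjS => ffSjSjS => fffSjSjSjS => fffyjSjSjS => fffyjyjSjS => fffyjyjyjS => fffyjyjyjfSjS => fffyjyjyjffSjSjS => fffyjyjyjffyjSjS => fffyjyjyjffyjyjS => fffyjyjyjffyjyjy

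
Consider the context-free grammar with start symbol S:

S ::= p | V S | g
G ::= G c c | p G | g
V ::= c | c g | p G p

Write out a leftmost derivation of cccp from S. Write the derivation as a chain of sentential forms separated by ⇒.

S ⇒ VS   [S ::= V S]
VS ⇒ cS   [V ::= c]
cS ⇒ cVS   [S ::= V S]
cVS ⇒ ccS   [V ::= c]
ccS ⇒ ccVS   [S ::= V S]
ccVS ⇒ cccS   [V ::= c]
cccS ⇒ cccp   [S ::= p]

S ⇒ VS ⇒ cS ⇒ cVS ⇒ ccS ⇒ ccVS ⇒ cccS ⇒ cccp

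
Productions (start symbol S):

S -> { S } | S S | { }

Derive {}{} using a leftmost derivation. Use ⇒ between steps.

S ⇒ SS ⇒ {}S ⇒ {}{}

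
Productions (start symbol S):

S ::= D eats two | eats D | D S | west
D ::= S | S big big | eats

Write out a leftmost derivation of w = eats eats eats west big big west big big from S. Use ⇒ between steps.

S ⇒ D S   [S ::= D S]
D S ⇒ eats S   [D ::= eats]
eats S ⇒ eats eats D   [S ::= eats D]
eats eats D ⇒ eats eats S big big   [D ::= S big big]
eats eats S big big ⇒ eats eats D S big big   [S ::= D S]
eats eats D S big big ⇒ eats eats S S big big   [D ::= S]
eats eats S S big big ⇒ eats eats eats D S big big   [S ::= eats D]
eats eats eats D S big big ⇒ eats eats eats S big big S big big   [D ::= S big big]
eats eats eats S big big S big big ⇒ eats eats eats west big big S big big   [S ::= west]
eats eats eats west big big S big big ⇒ eats eats eats west big big west big big   [S ::= west]

S ⇒ D S ⇒ eats S ⇒ eats eats D ⇒ eats eats S big big ⇒ eats eats D S big big ⇒ eats eats S S big big ⇒ eats eats eats D S big big ⇒ eats eats eats S big big S big big ⇒ eats eats eats west big big S big big ⇒ eats eats eats west big big west big big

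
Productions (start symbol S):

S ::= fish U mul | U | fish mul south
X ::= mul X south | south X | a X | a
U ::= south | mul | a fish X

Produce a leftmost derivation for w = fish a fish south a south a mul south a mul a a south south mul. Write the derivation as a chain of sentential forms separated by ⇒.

S ⇒ fish U mul ⇒ fish a fish X mul ⇒ fish a fish south X mul ⇒ fish a fish south a X mul ⇒ fish a fish south a south X mul ⇒ fish a fish south a south a X mul ⇒ fish a fish south a south a mul X south mul ⇒ fish a fish south a south a mul south X south mul ⇒ fish a fish south a south a mul south a X south mul ⇒ fish a fish south a south a mul south a mul X south south mul ⇒ fish a fish south a south a mul south a mul a X south south mul ⇒ fish a fish south a south a mul south a mul a a south south mul

S ⇒ fish U mul   [S ::= fish U mul]
fish U mul ⇒ fish a fish X mul   [U ::= a fish X]
fish a fish X mul ⇒ fish a fish south X mul   [X ::= south X]
fish a fish south X mul ⇒ fish a fish south a X mul   [X ::= a X]
fish a fish south a X mul ⇒ fish a fish south a south X mul   [X ::= south X]
fish a fish south a south X mul ⇒ fish a fish south a south a X mul   [X ::= a X]
fish a fish south a south a X mul ⇒ fish a fish south a south a mul X south mul   [X ::= mul X south]
fish a fish south a south a mul X south mul ⇒ fish a fish south a south a mul south X south mul   [X ::= south X]
fish a fish south a south a mul south X south mul ⇒ fish a fish south a south a mul south a X south mul   [X ::= a X]
fish a fish south a south a mul south a X south mul ⇒ fish a fish south a south a mul south a mul X south south mul   [X ::= mul X south]
fish a fish south a south a mul south a mul X south south mul ⇒ fish a fish south a south a mul south a mul a X south south mul   [X ::= a X]
fish a fish south a south a mul south a mul a X south south mul ⇒ fish a fish south a south a mul south a mul a a south south mul   [X ::= a]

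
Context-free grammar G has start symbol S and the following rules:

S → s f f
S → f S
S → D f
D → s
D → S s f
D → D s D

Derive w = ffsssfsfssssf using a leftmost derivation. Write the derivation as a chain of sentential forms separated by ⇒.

S⇒fS⇒ffS⇒ffDf⇒ffDsDf⇒ffSsfsDf⇒ffDfsfsDf⇒ffDsDfsfsDf⇒ffssDfsfsDf⇒ffsssfsfsDf⇒ffsssfsfsDsDf⇒ffsssfsfsssDf⇒ffsssfsfssssf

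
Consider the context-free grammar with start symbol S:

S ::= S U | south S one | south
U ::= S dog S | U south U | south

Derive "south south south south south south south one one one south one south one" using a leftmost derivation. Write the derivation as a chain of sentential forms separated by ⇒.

S ⇒ south S one   [S ::= south S one]
south S one ⇒ south S U one   [S ::= S U]
south S U one ⇒ south south S one U one   [S ::= south S one]
south south S one U one ⇒ south south S U one U one   [S ::= S U]
south south S U one U one ⇒ south south south S one U one U one   [S ::= south S one]
south south south S one U one U one ⇒ south south south south S one one U one U one   [S ::= south S one]
south south south south S one one U one U one ⇒ south south south south south S one one one U one U one   [S ::= south S one]
south south south south south S one one one U one U one ⇒ south south south south south S U one one one U one U one   [S ::= S U]
south south south south south S U one one one U one U one ⇒ south south south south south south U one one one U one U one   [S ::= south]
south south south south south south U one one one U one U one ⇒ south south south south south south south one one one U one U one   [U ::= south]
south south south south south south south one one one U one U one ⇒ south south south south south south south one one one south one U one   [U ::= south]
south south south south south south south one one one south one U one ⇒ south south south south south south south one one one south one south one   [U ::= south]

S ⇒ south S one ⇒ south S U one ⇒ south south S one U one ⇒ south south S U one U one ⇒ south south south S one U one U one ⇒ south south south south S one one U one U one ⇒ south south south south south S one one one U one U one ⇒ south south south south south S U one one one U one U one ⇒ south south south south south south U one one one U one U one ⇒ south south south south south south south one one one U one U one ⇒ south south south south south south south one one one south one U one ⇒ south south south south south south south one one one south one south one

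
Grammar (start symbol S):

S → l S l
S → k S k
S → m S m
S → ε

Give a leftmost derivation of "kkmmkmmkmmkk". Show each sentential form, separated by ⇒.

S⇒kSk⇒kkSkk⇒kkmSmkk⇒kkmmSmmkk⇒kkmmkSkmmkk⇒kkmmkmSmkmmkk⇒kkmmkmmkmmkk

S ⇒ kSk   [S → k S k]
kSk ⇒ kkSkk   [S → k S k]
kkSkk ⇒ kkmSmkk   [S → m S m]
kkmSmkk ⇒ kkmmSmmkk   [S → m S m]
kkmmSmmkk ⇒ kkmmkSkmmkk   [S → k S k]
kkmmkSkmmkk ⇒ kkmmkmSmkmmkk   [S → m S m]
kkmmkmSmkmmkk ⇒ kkmmkmmkmmkk   [S → ε]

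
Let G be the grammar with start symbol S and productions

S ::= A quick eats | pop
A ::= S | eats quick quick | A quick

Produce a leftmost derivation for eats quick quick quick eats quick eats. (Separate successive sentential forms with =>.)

S => A quick eats   [S ::= A quick eats]
A quick eats => S quick eats   [A ::= S]
S quick eats => A quick eats quick eats   [S ::= A quick eats]
A quick eats quick eats => eats quick quick quick eats quick eats   [A ::= eats quick quick]

S => A quick eats => S quick eats => A quick eats quick eats => eats quick quick quick eats quick eats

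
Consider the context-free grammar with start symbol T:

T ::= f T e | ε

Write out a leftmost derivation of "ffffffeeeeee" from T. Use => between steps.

T => fTe => ffTee => fffTeee => ffffTeeee => fffffTeeeee => ffffffTeeeeee => ffffffeeeeee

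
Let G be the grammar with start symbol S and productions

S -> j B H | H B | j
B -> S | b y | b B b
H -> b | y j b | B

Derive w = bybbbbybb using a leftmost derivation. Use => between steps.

S => HB => BB => byB => byS => byHB => bybB => bybbBb => bybbbBbb => bybbbbybb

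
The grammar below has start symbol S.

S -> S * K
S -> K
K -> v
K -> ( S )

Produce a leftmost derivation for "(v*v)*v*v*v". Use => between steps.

S=>S*K=>S*K*K=>S*K*K*K=>K*K*K*K=>(S)*K*K*K=>(S*K)*K*K*K=>(K*K)*K*K*K=>(v*K)*K*K*K=>(v*v)*K*K*K=>(v*v)*v*K*K=>(v*v)*v*v*K=>(v*v)*v*v*v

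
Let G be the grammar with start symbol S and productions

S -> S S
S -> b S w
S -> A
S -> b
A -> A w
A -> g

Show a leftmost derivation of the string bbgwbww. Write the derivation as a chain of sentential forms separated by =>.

S=>bSw=>bbSww=>bbSSww=>bbASww=>bbAwSww=>bbgwSww=>bbgwbww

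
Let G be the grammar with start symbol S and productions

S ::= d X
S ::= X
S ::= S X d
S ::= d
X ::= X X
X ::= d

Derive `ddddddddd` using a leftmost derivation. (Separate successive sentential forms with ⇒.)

S ⇒ SXd ⇒ SXdXd ⇒ SXdXdXd ⇒ dXXdXdXd ⇒ ddXdXdXd ⇒ ddddXdXd ⇒ ddddXXdXd ⇒ dddddXdXd ⇒ dddddddXd ⇒ ddddddddd

S ⇒ SXd   [S ::= S X d]
SXd ⇒ SXdXd   [S ::= S X d]
SXdXd ⇒ SXdXdXd   [S ::= S X d]
SXdXdXd ⇒ dXXdXdXd   [S ::= d X]
dXXdXdXd ⇒ ddXdXdXd   [X ::= d]
ddXdXdXd ⇒ ddddXdXd   [X ::= d]
ddddXdXd ⇒ ddddXXdXd   [X ::= X X]
ddddXXdXd ⇒ dddddXdXd   [X ::= d]
dddddXdXd ⇒ dddddddXd   [X ::= d]
dddddddXd ⇒ ddddddddd   [X ::= d]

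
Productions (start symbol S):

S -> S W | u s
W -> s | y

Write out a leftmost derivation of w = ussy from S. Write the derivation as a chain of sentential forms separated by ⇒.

S ⇒ SW   [S -> S W]
SW ⇒ SWW   [S -> S W]
SWW ⇒ usWW   [S -> u s]
usWW ⇒ ussW   [W -> s]
ussW ⇒ ussy   [W -> y]

S ⇒ SW ⇒ SWW ⇒ usWW ⇒ ussW ⇒ ussy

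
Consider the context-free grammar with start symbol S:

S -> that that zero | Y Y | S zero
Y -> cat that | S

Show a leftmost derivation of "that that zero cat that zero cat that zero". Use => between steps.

S => S zero => Y Y zero => S Y zero => S zero Y zero => Y Y zero Y zero => S Y zero Y zero => that that zero Y zero Y zero => that that zero cat that zero Y zero => that that zero cat that zero cat that zero

S => S zero   [S -> S zero]
S zero => Y Y zero   [S -> Y Y]
Y Y zero => S Y zero   [Y -> S]
S Y zero => S zero Y zero   [S -> S zero]
S zero Y zero => Y Y zero Y zero   [S -> Y Y]
Y Y zero Y zero => S Y zero Y zero   [Y -> S]
S Y zero Y zero => that that zero Y zero Y zero   [S -> that that zero]
that that zero Y zero Y zero => that that zero cat that zero Y zero   [Y -> cat that]
that that zero cat that zero Y zero => that that zero cat that zero cat that zero   [Y -> cat that]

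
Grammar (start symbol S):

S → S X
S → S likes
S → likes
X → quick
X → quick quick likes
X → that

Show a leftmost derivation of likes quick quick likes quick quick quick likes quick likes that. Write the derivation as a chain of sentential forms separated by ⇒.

S ⇒ S X ⇒ S likes X ⇒ S X likes X ⇒ S X X likes X ⇒ S X X X likes X ⇒ S X X X X likes X ⇒ likes X X X X likes X ⇒ likes quick quick likes X X X likes X ⇒ likes quick quick likes quick X X likes X ⇒ likes quick quick likes quick quick quick likes X likes X ⇒ likes quick quick likes quick quick quick likes quick likes X ⇒ likes quick quick likes quick quick quick likes quick likes that

S ⇒ S X   [S → S X]
S X ⇒ S likes X   [S → S likes]
S likes X ⇒ S X likes X   [S → S X]
S X likes X ⇒ S X X likes X   [S → S X]
S X X likes X ⇒ S X X X likes X   [S → S X]
S X X X likes X ⇒ S X X X X likes X   [S → S X]
S X X X X likes X ⇒ likes X X X X likes X   [S → likes]
likes X X X X likes X ⇒ likes quick quick likes X X X likes X   [X → quick quick likes]
likes quick quick likes X X X likes X ⇒ likes quick quick likes quick X X likes X   [X → quick]
likes quick quick likes quick X X likes X ⇒ likes quick quick likes quick quick quick likes X likes X   [X → quick quick likes]
likes quick quick likes quick quick quick likes X likes X ⇒ likes quick quick likes quick quick quick likes quick likes X   [X → quick]
likes quick quick likes quick quick quick likes quick likes X ⇒ likes quick quick likes quick quick quick likes quick likes that   [X → that]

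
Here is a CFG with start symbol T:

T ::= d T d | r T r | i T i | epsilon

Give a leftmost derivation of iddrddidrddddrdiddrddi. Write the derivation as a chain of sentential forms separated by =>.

T => iTi   [T ::= i T i]
iTi => idTdi   [T ::= d T d]
idTdi => iddTddi   [T ::= d T d]
iddTddi => iddrTrddi   [T ::= r T r]
iddrTrddi => iddrdTdrddi   [T ::= d T d]
iddrdTdrddi => iddrddTddrddi   [T ::= d T d]
iddrddTddrddi => iddrddiTiddrddi   [T ::= i T i]
iddrddiTiddrddi => iddrddidTdiddrddi   [T ::= d T d]
iddrddidTdiddrddi => iddrddidrTrdiddrddi   [T ::= r T r]
iddrddidrTrdiddrddi => iddrddidrdTdrdiddrddi   [T ::= d T d]
iddrddidrdTdrdiddrddi => iddrddidrddTddrdiddrddi   [T ::= d T d]
iddrddidrddTddrdiddrddi => iddrddidrddddrdiddrddi   [T ::= epsilon]

T=>iTi=>idTdi=>iddTddi=>iddrTrddi=>iddrdTdrddi=>iddrddTddrddi=>iddrddiTiddrddi=>iddrddidTdiddrddi=>iddrddidrTrdiddrddi=>iddrddidrdTdrdiddrddi=>iddrddidrddTddrdiddrddi=>iddrddidrddddrdiddrddi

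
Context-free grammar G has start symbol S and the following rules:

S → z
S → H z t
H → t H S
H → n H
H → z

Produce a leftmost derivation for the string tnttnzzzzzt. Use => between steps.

S => Hzt => tHSzt => tnHSzt => tntHSSzt => tnttHSSSzt => tnttnHSSSzt => tnttnzSSSzt => tnttnzzSSzt => tnttnzzzSzt => tnttnzzzzzt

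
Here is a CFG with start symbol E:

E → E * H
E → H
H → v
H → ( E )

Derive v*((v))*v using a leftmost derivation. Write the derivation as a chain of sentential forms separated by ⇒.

E ⇒ E*H   [E → E * H]
E*H ⇒ E*H*H   [E → E * H]
E*H*H ⇒ H*H*H   [E → H]
H*H*H ⇒ v*H*H   [H → v]
v*H*H ⇒ v*(E)*H   [H → ( E )]
v*(E)*H ⇒ v*(H)*H   [E → H]
v*(H)*H ⇒ v*((E))*H   [H → ( E )]
v*((E))*H ⇒ v*((H))*H   [E → H]
v*((H))*H ⇒ v*((v))*H   [H → v]
v*((v))*H ⇒ v*((v))*v   [H → v]

E⇒E*H⇒E*H*H⇒H*H*H⇒v*H*H⇒v*(E)*H⇒v*(H)*H⇒v*((E))*H⇒v*((H))*H⇒v*((v))*H⇒v*((v))*v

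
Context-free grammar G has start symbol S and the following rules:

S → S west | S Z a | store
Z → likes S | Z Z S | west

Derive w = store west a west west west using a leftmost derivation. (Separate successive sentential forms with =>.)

S => S west => S west west => S west west west => S Z a west west west => store Z a west west west => store west a west west west

S => S west   [S → S west]
S west => S west west   [S → S west]
S west west => S west west west   [S → S west]
S west west west => S Z a west west west   [S → S Z a]
S Z a west west west => store Z a west west west   [S → store]
store Z a west west west => store west a west west west   [Z → west]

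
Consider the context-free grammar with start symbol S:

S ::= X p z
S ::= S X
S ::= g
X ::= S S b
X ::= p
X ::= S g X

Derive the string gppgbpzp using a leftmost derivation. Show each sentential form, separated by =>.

S => SX => XpzX => SSbpzX => SXSbpzX => SXXSbpzX => gXXSbpzX => gpXSbpzX => gppSbpzX => gppgbpzX => gppgbpzp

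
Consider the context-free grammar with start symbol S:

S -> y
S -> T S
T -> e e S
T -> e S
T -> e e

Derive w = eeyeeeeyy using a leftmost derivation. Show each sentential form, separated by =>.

S => TS => eeSS => eeyS => eeyTS => eeyeeS => eeyeeTS => eeyeeeeSS => eeyeeeeyS => eeyeeeeyy

S => TS   [S -> T S]
TS => eeSS   [T -> e e S]
eeSS => eeyS   [S -> y]
eeyS => eeyTS   [S -> T S]
eeyTS => eeyeeS   [T -> e e]
eeyeeS => eeyeeTS   [S -> T S]
eeyeeTS => eeyeeeeSS   [T -> e e S]
eeyeeeeSS => eeyeeeeyS   [S -> y]
eeyeeeeyS => eeyeeeeyy   [S -> y]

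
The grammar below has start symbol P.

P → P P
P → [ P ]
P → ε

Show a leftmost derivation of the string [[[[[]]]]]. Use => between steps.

P=>[P]=>[PP]=>[[P]P]=>[[[P]]P]=>[[[[P]]]P]=>[[[[[P]]]]P]=>[[[[[]]]]P]=>[[[[[]]]]]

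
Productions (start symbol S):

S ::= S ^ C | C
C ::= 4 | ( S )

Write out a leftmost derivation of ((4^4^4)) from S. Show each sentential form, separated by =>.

S=>C=>(S)=>(C)=>((S))=>((S^C))=>((S^C^C))=>((C^C^C))=>((4^C^C))=>((4^4^C))=>((4^4^4))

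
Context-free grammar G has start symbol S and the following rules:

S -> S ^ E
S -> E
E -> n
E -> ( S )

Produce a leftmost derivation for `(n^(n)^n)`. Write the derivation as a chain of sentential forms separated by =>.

S => E => (S) => (S^E) => (S^E^E) => (E^E^E) => (n^E^E) => (n^(S)^E) => (n^(E)^E) => (n^(n)^E) => (n^(n)^n)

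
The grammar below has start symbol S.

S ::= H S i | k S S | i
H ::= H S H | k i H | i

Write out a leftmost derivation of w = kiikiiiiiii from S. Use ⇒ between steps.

S ⇒ HSi   [S ::= H S i]
HSi ⇒ kiHSi   [H ::= k i H]
kiHSi ⇒ kiiSi   [H ::= i]
kiiSi ⇒ kiiHSii   [S ::= H S i]
kiiHSii ⇒ kiiHSHSii   [H ::= H S H]
kiiHSHSii ⇒ kiikiHSHSii   [H ::= k i H]
kiikiHSHSii ⇒ kiikiiSHSii   [H ::= i]
kiikiiSHSii ⇒ kiikiiiHSii   [S ::= i]
kiikiiiHSii ⇒ kiikiiiiSii   [H ::= i]
kiikiiiiSii ⇒ kiikiiiiiii   [S ::= i]

S ⇒ HSi ⇒ kiHSi ⇒ kiiSi ⇒ kiiHSii ⇒ kiiHSHSii ⇒ kiikiHSHSii ⇒ kiikiiSHSii ⇒ kiikiiiHSii ⇒ kiikiiiiSii ⇒ kiikiiiiiii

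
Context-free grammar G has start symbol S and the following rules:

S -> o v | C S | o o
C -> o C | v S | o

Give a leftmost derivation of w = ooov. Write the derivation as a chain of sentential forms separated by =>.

S => CS   [S -> C S]
CS => oCS   [C -> o C]
oCS => ooS   [C -> o]
ooS => ooov   [S -> o v]

S => CS => oCS => ooS => ooov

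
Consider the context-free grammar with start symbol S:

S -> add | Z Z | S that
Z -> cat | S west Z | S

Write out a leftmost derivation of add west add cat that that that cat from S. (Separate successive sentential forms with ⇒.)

S ⇒ Z Z ⇒ S Z ⇒ S that Z ⇒ S that that Z ⇒ S that that that Z ⇒ Z Z that that that Z ⇒ S west Z Z that that that Z ⇒ add west Z Z that that that Z ⇒ add west S Z that that that Z ⇒ add west add Z that that that Z ⇒ add west add cat that that that Z ⇒ add west add cat that that that cat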